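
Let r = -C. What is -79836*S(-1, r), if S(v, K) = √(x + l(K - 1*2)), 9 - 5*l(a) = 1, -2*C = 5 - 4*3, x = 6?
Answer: -79836*√190/5 ≈ -2.2009e+5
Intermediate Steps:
C = 7/2 (C = -(5 - 4*3)/2 = -(5 - 12)/2 = -½*(-7) = 7/2 ≈ 3.5000)
l(a) = 8/5 (l(a) = 9/5 - ⅕*1 = 9/5 - ⅕ = 8/5)
r = -7/2 (r = -1*7/2 = -7/2 ≈ -3.5000)
S(v, K) = √190/5 (S(v, K) = √(6 + 8/5) = √(38/5) = √190/5)
-79836*S(-1, r) = -79836*√190/5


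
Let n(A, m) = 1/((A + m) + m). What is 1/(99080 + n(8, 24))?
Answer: 56/5548481 ≈ 1.0093e-5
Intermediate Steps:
n(A, m) = 1/(A + 2*m)
1/(99080 + n(8, 24)) = 1/(99080 + 1/(8 + 2*24)) = 1/(99080 + 1/(8 + 48)) = 1/(99080 + 1/56) = 1/(5548481/56) = 56/5548481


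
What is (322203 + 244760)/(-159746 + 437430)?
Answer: 566963/277684 ≈ 2.0418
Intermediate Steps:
(322203 + 244760)/(-159746 + 437430) = 566963/277684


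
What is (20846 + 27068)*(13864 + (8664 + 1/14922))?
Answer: 8053452606869/7461 ≈ 1.0794e+9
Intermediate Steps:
(20846 + 27068)*(13864 + (8664 + 1/14922)) = 47914*(13864 + (8664 + 1/14922)) = 47914*(13864 + 129284209/14922) = 47914*(336162817/14922) = 8053452606869/7461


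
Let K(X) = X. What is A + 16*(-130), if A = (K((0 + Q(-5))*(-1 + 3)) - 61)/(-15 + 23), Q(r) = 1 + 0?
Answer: -16699/8 ≈ -2087.4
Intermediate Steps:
Q(r) = 1
A = -59/8 (A = ((0 + 1)*(-1 + 3) - 61)/(-15 + 23) = (1*2 - 61)/8 = (2 - 61)*(1/8) = -59*1/8 = -59/8 ≈ -7.3750)
A + 16*(-130) = -59/8 + 16*(-130) = -59/8 - 2080 = -16699/8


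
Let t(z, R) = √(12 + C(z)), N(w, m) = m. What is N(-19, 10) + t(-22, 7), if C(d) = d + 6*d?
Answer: 10 + I*√142 ≈ 10.0 + 11.916*I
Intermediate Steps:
C(d) = 7*d
t(z, R) = √(12 + 7*z)
N(-19, 10) + t(-22, 7) = 10 + √(12 + 7*(-22)) = 10 + √(12 - 154) = 10 + √(-142) = 10 + I*√142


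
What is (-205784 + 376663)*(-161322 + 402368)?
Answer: 41189699434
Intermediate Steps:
(-205784 + 376663)*(-161322 + 402368) = 170879*241046 = 41189699434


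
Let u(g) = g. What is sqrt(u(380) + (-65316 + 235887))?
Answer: sqrt(170951) ≈ 413.46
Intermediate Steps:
sqrt(u(380) + (-65316 + 235887)) = sqrt(380 + (-65316 + 235887)) = sqrt(380 + 170571) = sqrt(170951)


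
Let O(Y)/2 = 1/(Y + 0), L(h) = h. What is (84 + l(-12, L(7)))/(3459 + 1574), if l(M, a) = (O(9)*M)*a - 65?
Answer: 1/15099 ≈ 6.6230e-5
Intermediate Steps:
O(Y) = 2/Y (O(Y) = 2/(Y + 0) = 2/Y)
l(M, a) = -65 + 2*M*a/9 (l(M, a) = ((2/9)*M)*a - 65 = ((2*(⅑))*M)*a - 65 = (2*M/9)*a - 65 = 2*M*a/9 - 65 = -65 + 2*M*a/9)
(84 + l(-12, L(7)))/(3459 + 1574) = (84 + (-65 + (2/9)*(-12)*7))/(3459 + 1574) = (84 + (-65 - 56/3))/5033 = (84 - 251/3)*(1/5033) = (⅓)*(1/5033) = 1/15099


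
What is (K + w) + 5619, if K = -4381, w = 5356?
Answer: 6594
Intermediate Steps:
(K + w) + 5619 = (-4381 + 5356) + 5619 = 975 + 5619 = 6594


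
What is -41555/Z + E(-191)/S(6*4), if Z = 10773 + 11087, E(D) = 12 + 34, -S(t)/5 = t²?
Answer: -3017099/1573920 ≈ -1.9169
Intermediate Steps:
S(t) = -5*t²
E(D) = 46
Z = 21860
-41555/Z + E(-191)/S(6*4) = -41555/21860 + 46/((-5*(6*4)²)) = -41555*1/21860 + 46/((-5*24²)) = -8311/4372 + 46/((-5*576)) = -8311/4372 + 46/(-2880) = -8311/4372 + 46*(-1/2880) = -8311/4372 - 23/1440 = -3017099/1573920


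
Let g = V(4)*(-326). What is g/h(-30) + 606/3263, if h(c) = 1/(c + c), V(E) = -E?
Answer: -255296514/3263 ≈ -78240.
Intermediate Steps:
g = 1304 (g = -1*4*(-326) = -4*(-326) = 1304)
h(c) = 1/(2*c)
g/h(-30) + 606/3263 = 1304/(((½)/(-30))) + 606/3263 = 1304/(((½)*(-1/30))) + 606*(1/3263) = 1304/(-1/60) + 606/3263 = 1304*(-60) + 606/3263 = -78240 + 606/3263 = -255296514/3263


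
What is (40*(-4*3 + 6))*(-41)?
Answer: 9840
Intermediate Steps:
(40*(-4*3 + 6))*(-41) = (40*(-12 + 6))*(-41) = (40*(-6))*(-41) = -240*(-41) = 9840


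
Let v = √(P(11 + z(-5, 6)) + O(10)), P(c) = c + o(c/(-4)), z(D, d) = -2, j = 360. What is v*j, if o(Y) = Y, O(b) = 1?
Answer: 180*√31 ≈ 1002.2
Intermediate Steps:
P(c) = 3*c/4 (P(c) = c + c/(-4) = c + c*(-¼) = c - c/4 = 3*c/4)
v = √31/2 (v = √(3*(11 - 2)/4 + 1) = √((¾)*9 + 1) = √(27/4 + 1) = √(31/4) = √31/2 ≈ 2.7839)
v*j = (√31/2)*360 = 180*√31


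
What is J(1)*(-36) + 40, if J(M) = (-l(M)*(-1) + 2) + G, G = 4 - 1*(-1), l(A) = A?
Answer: -248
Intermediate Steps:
G = 5 (G = 4 + 1 = 5)
J(M) = 7 + M (J(M) = (-M*(-1) + 2) + 5 = (M + 2) + 5 = (2 + M) + 5 = 7 + M)
J(1)*(-36) + 40 = (7 + 1)*(-36) + 40 = 8*(-36) + 40 = -288 + 40 = -248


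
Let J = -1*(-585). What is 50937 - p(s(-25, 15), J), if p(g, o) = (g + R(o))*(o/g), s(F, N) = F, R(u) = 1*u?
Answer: 64041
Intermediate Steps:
R(u) = u
J = 585
p(g, o) = o*(g + o)/g (p(g, o) = (g + o)*(o/g) = o*(g + o)/g)
50937 - p(s(-25, 15), J) = 50937 - 585*(-25 + 585)/(-25) = 50937 - 585*(-1)*560/25 = 50937 - 1*(-13104) = 50937 + 13104 = 64041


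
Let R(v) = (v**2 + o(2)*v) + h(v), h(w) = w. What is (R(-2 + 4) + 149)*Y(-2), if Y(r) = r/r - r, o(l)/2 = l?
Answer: 489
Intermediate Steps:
o(l) = 2*l
R(v) = v**2 + 5*v (R(v) = (v**2 + (2*2)*v) + v = (v**2 + 4*v) + v = v**2 + 5*v)
Y(r) = 1 - r
(R(-2 + 4) + 149)*Y(-2) = ((-2 + 4)*(5 + (-2 + 4)) + 149)*(1 - 1*(-2)) = (2*(5 + 2) + 149)*(1 + 2) = (2*7 + 149)*3 = (14 + 149)*3 = 163*3 = 489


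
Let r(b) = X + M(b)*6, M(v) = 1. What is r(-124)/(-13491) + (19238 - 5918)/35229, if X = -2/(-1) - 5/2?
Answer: 119670907/316849626 ≈ 0.37769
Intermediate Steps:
X = -1/2 (X = -2*(-1) - 5*1/2 = 2 - 5/2 = -1/2 ≈ -0.50000)
r(b) = 11/2 (r(b) = -1/2 + 1*6 = -1/2 + 6 = 11/2)
r(-124)/(-13491) + (19238 - 5918)/35229 = (11/2)/(-13491) + (19238 - 5918)/35229 = (11/2)*(-1/13491) + 13320*(1/35229) = -11/26982 + 4440/11743 = 119670907/316849626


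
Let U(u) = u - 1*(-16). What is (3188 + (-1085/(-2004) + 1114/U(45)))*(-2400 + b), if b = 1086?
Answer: -85850740347/20374 ≈ -4.2137e+6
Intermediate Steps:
U(u) = 16 + u (U(u) = u + 16 = 16 + u)
(3188 + (-1085/(-2004) + 1114/U(45)))*(-2400 + b) = (3188 + (-1085/(-2004) + 1114/(16 + 45)))*(-2400 + 1086) = (3188 + (-1085*(-1/2004) + 1114/61))*(-1314) = (3188 + (1085/2004 + 1114*(1/61)))*(-1314) = (3188 + (1085/2004 + 1114/61))*(-1314) = (3188 + 2298641/122244)*(-1314) = (392012513/122244)*(-1314) = -85850740347/20374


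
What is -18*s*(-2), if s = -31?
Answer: -1116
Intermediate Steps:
-18*s*(-2) = -18*(-31)*(-2) = 558*(-2) = -1116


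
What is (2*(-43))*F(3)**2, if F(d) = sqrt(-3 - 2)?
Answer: 430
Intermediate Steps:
F(d) = I*sqrt(5) (F(d) = sqrt(-5) = I*sqrt(5))
(2*(-43))*F(3)**2 = (2*(-43))*(I*sqrt(5))**2 = -86*(-5) = 430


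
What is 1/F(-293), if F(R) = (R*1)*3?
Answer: -1/879 ≈ -0.0011377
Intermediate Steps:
F(R) = 3*R (F(R) = R*3 = 3*R)
1/F(-293) = 1/(3*(-293)) = 1/(-879) = -1/879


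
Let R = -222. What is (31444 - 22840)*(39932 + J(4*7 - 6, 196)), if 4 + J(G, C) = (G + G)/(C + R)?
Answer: 4465837368/13 ≈ 3.4353e+8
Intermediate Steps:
J(G, C) = -4 + 2*G/(-222 + C) (J(G, C) = -4 + (G + G)/(C - 222) = -4 + (2*G)/(-222 + C) = -4 + 2*G/(-222 + C))
(31444 - 22840)*(39932 + J(4*7 - 6, 196)) = (31444 - 22840)*(39932 + 2*(444 + (4*7 - 6) - 2*196)/(-222 + 196)) = 8604*(39932 + 2*(444 + (28 - 6) - 392)/(-26)) = 8604*(39932 + 2*(-1/26)*(444 + 22 - 392)) = 8604*(39932 + 2*(-1/26)*74) = 8604*(39932 - 74/13) = 8604*(519042/13) = 4465837368/13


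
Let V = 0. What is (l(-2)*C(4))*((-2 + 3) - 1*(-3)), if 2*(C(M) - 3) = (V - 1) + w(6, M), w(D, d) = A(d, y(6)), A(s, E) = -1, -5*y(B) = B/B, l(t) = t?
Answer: -16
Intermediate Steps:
y(B) = -⅕ (y(B) = -B/(5*B) = -⅕*1 = -⅕)
w(D, d) = -1
C(M) = 2 (C(M) = 3 + ((0 - 1) - 1)/2 = 3 + (-1 - 1)/2 = 3 + (½)*(-2) = 3 - 1 = 2)
(l(-2)*C(4))*((-2 + 3) - 1*(-3)) = (-2*2)*((-2 + 3) - 1*(-3)) = -4*(1 + 3) = -4*4 = -16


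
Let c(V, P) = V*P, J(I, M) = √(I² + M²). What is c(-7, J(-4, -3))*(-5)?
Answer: 175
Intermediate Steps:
c(V, P) = P*V
c(-7, J(-4, -3))*(-5) = (√((-4)² + (-3)²)*(-7))*(-5) = (√(16 + 9)*(-7))*(-5) = (√25*(-7))*(-5) = (5*(-7))*(-5) = -35*(-5) = 175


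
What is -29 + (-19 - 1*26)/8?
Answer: -277/8 ≈ -34.625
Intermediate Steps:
-29 + (-19 - 1*26)/8 = -29 + (-19 - 26)*(⅛) = -29 - 45*⅛ = -29 - 45/8 = -277/8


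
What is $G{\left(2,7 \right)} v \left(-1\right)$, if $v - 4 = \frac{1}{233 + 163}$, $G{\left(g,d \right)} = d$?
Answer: $- \frac{11095}{396} \approx -28.018$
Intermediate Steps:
$v = \frac{1585}{396}$ ($v = 4 + \frac{1}{233 + 163} = 4 + \frac{1}{396} = \frac{1585}{396} \approx 4.0025$)
$G{\left(2,7 \right)} v \left(-1\right) = 7 \cdot \frac{1585}{396} \left(-1\right) = 7 \left(- \frac{1585}{396}\right) = - \frac{11095}{396}$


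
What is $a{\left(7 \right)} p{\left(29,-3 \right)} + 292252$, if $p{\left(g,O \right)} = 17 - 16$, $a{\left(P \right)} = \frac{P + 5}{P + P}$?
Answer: $\frac{2045770}{7} \approx 2.9225 \cdot 10^{5}$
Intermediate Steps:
$a{\left(P \right)} = \frac{5 + P}{2 P}$
$p{\left(g,O \right)} = 1$ ($p{\left(g,O \right)} = 17 - 16 = 1$)
$a{\left(7 \right)} p{\left(29,-3 \right)} + 292252 = \frac{5 + 7}{2 \cdot 7} \cdot 1 + 292252 = \frac{1}{2} \cdot \frac{1}{7} \cdot 12 \cdot 1 + 292252 = \frac{6}{7} \cdot 1 + 292252 = \frac{6}{7} + 292252 = \frac{2045770}{7}$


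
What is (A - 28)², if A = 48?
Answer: 400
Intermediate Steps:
(A - 28)² = (48 - 28)² = 20² = 400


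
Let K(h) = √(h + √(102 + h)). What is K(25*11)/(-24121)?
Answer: -√(275 + √377)/24121 ≈ -0.00071135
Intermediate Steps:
K(25*11)/(-24121) = √(25*11 + √(102 + 25*11))/(-24121) = √(275 + √(102 + 275))*(-1/24121) = √(275 + √377)*(-1/24121) = -√(275 + √377)/24121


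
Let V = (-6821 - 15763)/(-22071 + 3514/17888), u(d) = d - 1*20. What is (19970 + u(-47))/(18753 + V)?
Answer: 3928877417101/3702067951347 ≈ 1.0613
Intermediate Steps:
u(d) = -20 + d (u(d) = d - 20 = -20 + d)
V = 201991296/197401267 (V = -22584/(-22071 + 3514*(1/17888)) = -22584/(-22071 + 1757/8944) = -22584/(-197401267/8944) = -22584*(-8944/197401267) = 201991296/197401267 ≈ 1.0233)
(19970 + u(-47))/(18753 + V) = (19970 + (-20 - 47))/(18753 + 201991296/197401267) = (19970 - 67)/(3702067951347/197401267) = 19903*(197401267/3702067951347) = 3928877417101/3702067951347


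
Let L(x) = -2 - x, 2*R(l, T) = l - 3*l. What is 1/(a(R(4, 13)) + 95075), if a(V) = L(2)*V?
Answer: 1/95091 ≈ 1.0516e-5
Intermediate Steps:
R(l, T) = -l (R(l, T) = (l - 3*l)/2 = (-2*l)/2 = -l)
a(V) = -4*V (a(V) = (-2 - 1*2)*V = (-2 - 2)*V = -4*V)
1/(a(R(4, 13)) + 95075) = 1/(-(-4)*4 + 95075) = 1/(-4*(-4) + 95075) = 1/(16 + 95075) = 1/95091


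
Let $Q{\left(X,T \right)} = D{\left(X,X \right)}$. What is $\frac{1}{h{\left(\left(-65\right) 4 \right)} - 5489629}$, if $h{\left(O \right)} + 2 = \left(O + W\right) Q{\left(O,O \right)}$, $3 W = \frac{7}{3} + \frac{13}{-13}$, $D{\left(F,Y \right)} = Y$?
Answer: $- \frac{9}{48799319} \approx -1.8443 \cdot 10^{-7}$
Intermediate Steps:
$Q{\left(X,T \right)} = X$
$W = \frac{4}{9}$ ($W = \frac{\frac{7}{3} + \frac{13}{-13}}{3} = \frac{7 \cdot \frac{1}{3} + 13 \left(- \frac{1}{13}\right)}{3} = \frac{\frac{7}{3} - 1}{3} = \frac{1}{3} \cdot \frac{4}{3} = \frac{4}{9} \approx 0.44444$)
$h{\left(O \right)} = -2 + O \left(\frac{4}{9} + O\right)$ ($h{\left(O \right)} = -2 + \left(O + \frac{4}{9}\right) O = -2 + \left(\frac{4}{9} + O\right) O = -2 + O \left(\frac{4}{9} + O\right)$)
$\frac{1}{h{\left(\left(-65\right) 4 \right)} - 5489629} = \frac{1}{\left(-2 + \left(\left(-65\right) 4\right)^{2} + \frac{4 \left(\left(-65\right) 4\right)}{9}\right) - 5489629} = \frac{1}{\left(-2 + \left(-260\right)^{2} + \frac{4}{9} \left(-260\right)\right) - 5489629} = \frac{1}{\left(-2 + 67600 - \frac{1040}{9}\right) - 5489629} = \frac{1}{\frac{607342}{9} - 5489629} = \frac{1}{- \frac{48799319}{9}} = - \frac{9}{48799319}$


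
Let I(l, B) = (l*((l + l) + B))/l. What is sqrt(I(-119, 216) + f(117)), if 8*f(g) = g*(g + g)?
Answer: sqrt(13601)/2 ≈ 58.312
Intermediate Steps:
f(g) = g**2/4 (f(g) = (g*(g + g))/8 = (g*(2*g))/8 = (2*g**2)/8 = g**2/4)
I(l, B) = B + 2*l (I(l, B) = (l*(2*l + B))/l = (l*(B + 2*l))/l = B + 2*l)
sqrt(I(-119, 216) + f(117)) = sqrt((216 + 2*(-119)) + (1/4)*117**2) = sqrt((216 - 238) + (1/4)*13689) = sqrt(-22 + 13689/4) = sqrt(13601/4) = sqrt(13601)/2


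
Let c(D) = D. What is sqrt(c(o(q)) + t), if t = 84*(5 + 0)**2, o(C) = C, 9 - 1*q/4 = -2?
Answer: 4*sqrt(134) ≈ 46.303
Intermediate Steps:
q = 44 (q = 36 - 4*(-2) = 36 + 8 = 44)
t = 2100 (t = 84*5**2 = 84*25 = 2100)
sqrt(c(o(q)) + t) = sqrt(44 + 2100) = sqrt(2144) = 4*sqrt(134)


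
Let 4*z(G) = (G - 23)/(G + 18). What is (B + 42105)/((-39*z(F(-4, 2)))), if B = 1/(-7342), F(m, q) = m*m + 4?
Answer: 23494253084/429507 ≈ 54701.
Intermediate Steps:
F(m, q) = 4 + m**2 (F(m, q) = m**2 + 4 = 4 + m**2)
z(G) = (-23 + G)/(4*(18 + G)) (z(G) = ((G - 23)/(G + 18))/4 = ((-23 + G)/(18 + G))/4 = (-23 + G)/(4*(18 + G)))
B = -1/7342 ≈ -0.00013620
(B + 42105)/((-39*z(F(-4, 2)))) = (-1/7342 + 42105)/((-39*(-23 + (4 + (-4)**2))/(4*(18 + (4 + (-4)**2))))) = 309134909/(7342*((-39*(-23 + (4 + 16))/(4*(18 + (4 + 16)))))) = 309134909/(7342*((-39*(-23 + 20)/(4*(18 + 20))))) = 309134909/(7342*((-39*(-3)/(4*38)))) = 309134909/(7342*((-39*(-3/152)))) = 309134909/(7342*(117/152)) = (309134909/7342)*(152/117) = 23494253084/429507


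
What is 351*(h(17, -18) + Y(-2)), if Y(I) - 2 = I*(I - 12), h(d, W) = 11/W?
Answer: 20631/2 ≈ 10316.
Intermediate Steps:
Y(I) = 2 + I*(-12 + I) (Y(I) = 2 + I*(I - 12) = 2 + I*(-12 + I))
351*(h(17, -18) + Y(-2)) = 351*(11/(-18) + (2 + (-2)² - 12*(-2))) = 351*(11*(-1/18) + (2 + 4 + 24)) = 351*(-11/18 + 30) = 351*(529/18) = 20631/2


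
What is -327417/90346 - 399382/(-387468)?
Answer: -11347630498/4375772991 ≈ -2.5933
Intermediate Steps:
-327417/90346 - 399382/(-387468) = -327417*1/90346 - 399382*(-1/387468) = -327417/90346 + 199691/193734 = -11347630498/4375772991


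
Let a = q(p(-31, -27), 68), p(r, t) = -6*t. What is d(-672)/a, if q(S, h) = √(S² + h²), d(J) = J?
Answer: -336*√7717/7717 ≈ -3.8249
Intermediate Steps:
a = 2*√7717 (a = √((-6*(-27))² + 68²) = √(162² + 4624) = √(26244 + 4624) = √30868 = 2*√7717 ≈ 175.69)
d(-672)/a = -672*√7717/15434 = -336*√7717/7717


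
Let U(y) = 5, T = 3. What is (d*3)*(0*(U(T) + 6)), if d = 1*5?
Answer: 0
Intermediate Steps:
d = 5
(d*3)*(0*(U(T) + 6)) = (5*3)*(0*(5 + 6)) = 15*(0*11) = 15*0 = 0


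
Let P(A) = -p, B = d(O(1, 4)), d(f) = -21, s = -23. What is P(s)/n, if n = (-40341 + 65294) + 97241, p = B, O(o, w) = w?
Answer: 21/122194 ≈ 0.00017186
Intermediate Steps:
B = -21
p = -21
n = 122194 (n = 24953 + 97241 = 122194)
P(A) = 21 (P(A) = -1*(-21) = 21)
P(s)/n = 21/122194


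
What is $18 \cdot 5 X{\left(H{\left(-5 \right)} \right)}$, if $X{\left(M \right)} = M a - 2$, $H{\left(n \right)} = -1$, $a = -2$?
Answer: $0$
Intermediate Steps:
$X{\left(M \right)} = -2 - 2 M$ ($X{\left(M \right)} = M \left(-2\right) - 2 = - 2 M - 2 = -2 - 2 M$)
$18 \cdot 5 X{\left(H{\left(-5 \right)} \right)} = 18 \cdot 5 \left(-2 - -2\right) = 90 \left(-2 + 2\right) = 90 \cdot 0 = 0$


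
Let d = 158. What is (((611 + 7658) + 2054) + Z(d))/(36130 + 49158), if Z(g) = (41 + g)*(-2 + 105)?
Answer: 7705/21322 ≈ 0.36136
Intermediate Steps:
Z(g) = 4223 + 103*g (Z(g) = (41 + g)*103 = 4223 + 103*g)
(((611 + 7658) + 2054) + Z(d))/(36130 + 49158) = (((611 + 7658) + 2054) + (4223 + 103*158))/(36130 + 49158) = ((8269 + 2054) + (4223 + 16274))/85288 = (10323 + 20497)*(1/85288) = 30820*(1/85288) = 7705/21322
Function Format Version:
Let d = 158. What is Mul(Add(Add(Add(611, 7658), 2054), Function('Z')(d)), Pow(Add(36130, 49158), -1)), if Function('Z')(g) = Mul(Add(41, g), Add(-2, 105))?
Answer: Rational(7705, 21322) ≈ 0.36136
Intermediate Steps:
Function('Z')(g) = Add(4223, Mul(103, g)) (Function('Z')(g) = Mul(Add(41, g), 103) = Add(4223, Mul(103, g)))
Mul(Add(Add(Add(611, 7658), 2054), Function('Z')(d)), Pow(Add(36130, 49158), -1)) = Mul(Add(Add(Add(611, 7658), 2054), Add(4223, Mul(103, 158))), Pow(Add(36130, 49158), -1)) = Mul(Add(Add(8269, 2054), Add(4223, 16274)), Pow(85288, -1)) = Mul(Add(10323, 20497), Rational(1, 85288)) = Mul(30820, Rational(1, 85288)) = Rational(7705, 21322)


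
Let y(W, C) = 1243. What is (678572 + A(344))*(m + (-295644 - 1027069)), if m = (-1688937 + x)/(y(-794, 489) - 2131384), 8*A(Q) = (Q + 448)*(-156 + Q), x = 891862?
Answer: -1964360815482990272/2130141 ≈ -9.2217e+11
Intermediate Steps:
A(Q) = (-156 + Q)*(448 + Q)/8 (A(Q) = ((Q + 448)*(-156 + Q))/8 = ((448 + Q)*(-156 + Q))/8 = ((-156 + Q)*(448 + Q))/8 = (-156 + Q)*(448 + Q)/8)
m = 797075/2130141 (m = (-1688937 + 891862)/(1243 - 2131384) = -797075/(-2130141) = -797075*(-1/2130141) = 797075/2130141 ≈ 0.37419)
(678572 + A(344))*(m + (-295644 - 1027069)) = (678572 + (-8736 + (⅛)*344² + (73/2)*344))*(797075/2130141 + (-295644 - 1027069)) = (678572 + (-8736 + (⅛)*118336 + 12556))*(797075/2130141 - 1322713) = (678572 + (-8736 + 14792 + 12556))*(-2817564395458/2130141) = (678572 + 18612)*(-2817564395458/2130141) = 697184*(-2817564395458/2130141) = -1964360815482990272/2130141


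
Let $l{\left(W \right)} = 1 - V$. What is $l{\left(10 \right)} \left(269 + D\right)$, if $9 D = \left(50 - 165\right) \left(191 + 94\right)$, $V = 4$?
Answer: $10118$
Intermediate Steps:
$l{\left(W \right)} = -3$ ($l{\left(W \right)} = 1 - 4 = -3$)
$D = - \frac{10925}{3}$ ($D = \frac{\left(50 - 165\right) \left(191 + 94\right)}{9} = \frac{\left(-115\right) 285}{9} = \frac{1}{9} \left(-32775\right) = - \frac{10925}{3} \approx -3641.7$)
$l{\left(10 \right)} \left(269 + D\right) = - 3 \left(269 - \frac{10925}{3}\right) = \left(-3\right) \left(- \frac{10118}{3}\right) = 10118$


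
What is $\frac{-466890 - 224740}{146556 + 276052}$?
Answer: $- \frac{345815}{211304} \approx -1.6366$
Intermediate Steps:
$\frac{-466890 - 224740}{146556 + 276052} = \frac{-466890 - 224740}{422608} = \left(-466890 - 224740\right) \frac{1}{422608} = \left(-691630\right) \frac{1}{422608} = - \frac{345815}{211304}$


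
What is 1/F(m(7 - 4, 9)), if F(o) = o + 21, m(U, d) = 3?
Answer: 1/24 ≈ 0.041667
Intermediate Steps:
F(o) = 21 + o
1/F(m(7 - 4, 9)) = 1/(21 + 3) = 1/24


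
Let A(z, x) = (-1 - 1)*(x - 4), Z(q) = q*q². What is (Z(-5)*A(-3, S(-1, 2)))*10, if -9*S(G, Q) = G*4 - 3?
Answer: -72500/9 ≈ -8055.6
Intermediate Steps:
S(G, Q) = ⅓ - 4*G/9 (S(G, Q) = -(G*4 - 3)/9 = -(4*G - 3)/9 = -(-3 + 4*G)/9 = ⅓ - 4*G/9)
Z(q) = q³
A(z, x) = 8 - 2*x (A(z, x) = -2*(-4 + x) = 8 - 2*x)
(Z(-5)*A(-3, S(-1, 2)))*10 = ((-5)³*(8 - 2*(⅓ - 4/9*(-1))))*10 = -125*(8 - 2*(⅓ + 4/9))*10 = -125*(8 - 2*7/9)*10 = -125*(8 - 14/9)*10 = -125*58/9*10 = -7250/9*10 = -72500/9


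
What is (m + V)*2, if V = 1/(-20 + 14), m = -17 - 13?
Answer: -181/3 ≈ -60.333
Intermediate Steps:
m = -30
V = -⅙ (V = 1/(-6) = -⅙ ≈ -0.16667)
(m + V)*2 = (-30 - ⅙)*2 = -181/6*2 = -181/3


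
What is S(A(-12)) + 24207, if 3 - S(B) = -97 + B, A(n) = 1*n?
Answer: 24319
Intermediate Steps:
A(n) = n
S(B) = 100 - B (S(B) = 3 - (-97 + B) = 3 + (97 - B) = 100 - B)
S(A(-12)) + 24207 = (100 - 1*(-12)) + 24207 = (100 + 12) + 24207 = 112 + 24207 = 24319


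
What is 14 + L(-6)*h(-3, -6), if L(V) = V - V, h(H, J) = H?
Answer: 14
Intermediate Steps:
L(V) = 0
14 + L(-6)*h(-3, -6) = 14 + 0*(-3) = 14 + 0 = 14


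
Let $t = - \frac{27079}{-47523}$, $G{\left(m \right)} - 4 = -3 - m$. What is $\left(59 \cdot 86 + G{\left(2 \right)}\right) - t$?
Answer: $\frac{241057100}{47523} \approx 5072.4$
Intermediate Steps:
$G{\left(m \right)} = 1 - m$ ($G{\left(m \right)} = 4 - \left(3 + m\right) = 1 - m$)
$t = \frac{27079}{47523}$ ($t = \left(-27079\right) \left(- \frac{1}{47523}\right) = \frac{27079}{47523} \approx 0.56981$)
$\left(59 \cdot 86 + G{\left(2 \right)}\right) - t = \left(59 \cdot 86 + \left(1 - 2\right)\right) - \frac{27079}{47523} = \left(5074 + \left(1 - 2\right)\right) - \frac{27079}{47523} = \left(5074 - 1\right) - \frac{27079}{47523} = 5073 - \frac{27079}{47523} = \frac{241057100}{47523}$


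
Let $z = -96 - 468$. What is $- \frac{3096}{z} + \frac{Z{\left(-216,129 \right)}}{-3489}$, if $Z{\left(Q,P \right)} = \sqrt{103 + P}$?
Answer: $\frac{258}{47} - \frac{2 \sqrt{58}}{3489} \approx 5.485$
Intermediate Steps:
$z = -564$ ($z = -96 - 468 = -564$)
$- \frac{3096}{z} + \frac{Z{\left(-216,129 \right)}}{-3489} = - \frac{3096}{-564} + \frac{\sqrt{103 + 129}}{-3489} = \left(-3096\right) \left(- \frac{1}{564}\right) + \sqrt{232} \left(- \frac{1}{3489}\right) = \frac{258}{47} + 2 \sqrt{58} \left(- \frac{1}{3489}\right) = \frac{258}{47} - \frac{2 \sqrt{58}}{3489}$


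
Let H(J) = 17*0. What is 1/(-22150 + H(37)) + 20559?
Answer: 455381849/22150 ≈ 20559.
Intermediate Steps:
H(J) = 0
1/(-22150 + H(37)) + 20559 = 1/(-22150 + 0) + 20559 = 1/(-22150) + 20559 = -1/22150 + 20559 = 455381849/22150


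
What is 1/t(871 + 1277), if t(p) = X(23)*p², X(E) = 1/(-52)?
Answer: -13/1153476 ≈ -1.1270e-5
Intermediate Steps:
X(E) = -1/52
t(p) = -p²/52
1/t(871 + 1277) = 1/(-(871 + 1277)²/52) = 1/(-1/52*2148²) = 1/(-1/52*4613904) = 1/(-1153476/13) = -13/1153476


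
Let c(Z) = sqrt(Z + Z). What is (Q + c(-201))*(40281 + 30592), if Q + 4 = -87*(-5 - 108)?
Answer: 696468971 + 70873*I*sqrt(402) ≈ 6.9647e+8 + 1.421e+6*I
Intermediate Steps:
c(Z) = sqrt(2)*sqrt(Z) (c(Z) = sqrt(2*Z) = sqrt(2)*sqrt(Z))
Q = 9827 (Q = -4 - 87*(-5 - 108) = -4 - 87*(-113) = -4 + 9831 = 9827)
(Q + c(-201))*(40281 + 30592) = (9827 + sqrt(2)*sqrt(-201))*(40281 + 30592) = (9827 + sqrt(2)*(I*sqrt(201)))*70873 = (9827 + I*sqrt(402))*70873 = 696468971 + 70873*I*sqrt(402)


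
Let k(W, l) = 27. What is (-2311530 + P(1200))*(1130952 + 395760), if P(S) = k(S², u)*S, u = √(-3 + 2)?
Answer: -3479575120560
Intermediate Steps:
u = I (u = √(-1) = I ≈ 1.0*I)
P(S) = 27*S
(-2311530 + P(1200))*(1130952 + 395760) = (-2311530 + 27*1200)*(1130952 + 395760) = (-2311530 + 32400)*1526712 = -2279130*1526712 = -3479575120560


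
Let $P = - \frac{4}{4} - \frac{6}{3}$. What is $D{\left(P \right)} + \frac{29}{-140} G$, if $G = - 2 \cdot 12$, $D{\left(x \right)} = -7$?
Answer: $- \frac{71}{35} \approx -2.0286$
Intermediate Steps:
$P = -3$ ($P = \left(-4\right) \frac{1}{4} - 2 = -1 - 2 = -3$)
$G = -24$ ($G = \left(-1\right) 24 = -24$)
$D{\left(P \right)} + \frac{29}{-140} G = -7 + \frac{29}{-140} \left(-24\right) = -7 + 29 \left(- \frac{1}{140}\right) \left(-24\right) = -7 - - \frac{174}{35} = -7 + \frac{174}{35} = - \frac{71}{35}$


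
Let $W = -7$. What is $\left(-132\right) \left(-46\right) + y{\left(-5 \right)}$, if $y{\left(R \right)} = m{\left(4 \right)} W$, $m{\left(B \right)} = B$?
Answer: $6044$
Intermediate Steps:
$y{\left(R \right)} = -28$ ($y{\left(R \right)} = 4 \left(-7\right) = -28$)
$\left(-132\right) \left(-46\right) + y{\left(-5 \right)} = \left(-132\right) \left(-46\right) - 28 = 6072 - 28 = 6044$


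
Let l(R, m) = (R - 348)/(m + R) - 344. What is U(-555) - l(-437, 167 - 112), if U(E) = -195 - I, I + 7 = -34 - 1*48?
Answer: 90131/382 ≈ 235.95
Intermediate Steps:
I = -89 (I = -7 + (-34 - 1*48) = -7 + (-34 - 48) = -7 - 82 = -89)
U(E) = -106 (U(E) = -195 - 1*(-89) = -195 + 89 = -106)
l(R, m) = -344 + (-348 + R)/(R + m) (l(R, m) = (-348 + R)/(R + m) - 344 = -344 + (-348 + R)/(R + m))
U(-555) - l(-437, 167 - 112) = -106 - (-348 - 344*(167 - 112) - 343*(-437))/(-437 + (167 - 112)) = -106 - (-348 - 344*55 + 149891)/(-437 + 55) = -106 - (-348 - 18920 + 149891)/(-382) = -106 - (-1)*130623/382 = -106 - 1*(-130623/382) = -106 + 130623/382 = 90131/382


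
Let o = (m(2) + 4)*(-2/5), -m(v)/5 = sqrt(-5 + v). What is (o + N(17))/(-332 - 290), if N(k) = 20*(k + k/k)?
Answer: -896/1555 - I*sqrt(3)/311 ≈ -0.57621 - 0.0055693*I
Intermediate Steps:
m(v) = -5*sqrt(-5 + v)
o = -8/5 + 2*I*sqrt(3) (o = (-5*sqrt(-5 + 2) + 4)*(-2/5) = (-5*I*sqrt(3) + 4)*(-2*1/5) = (-5*I*sqrt(3) + 4)*(-2/5) = (4 - 5*I*sqrt(3))*(-2/5) = -8/5 + 2*I*sqrt(3) ≈ -1.6 + 3.4641*I)
N(k) = 20 + 20*k (N(k) = 20*(k + 1) = 20*(1 + k) = 20 + 20*k)
(o + N(17))/(-332 - 290) = ((-8/5 + 2*I*sqrt(3)) + (20 + 20*17))/(-332 - 290) = ((-8/5 + 2*I*sqrt(3)) + (20 + 340))/(-622) = ((-8/5 + 2*I*sqrt(3)) + 360)*(-1/622) = (1792/5 + 2*I*sqrt(3))*(-1/622) = -896/1555 - I*sqrt(3)/311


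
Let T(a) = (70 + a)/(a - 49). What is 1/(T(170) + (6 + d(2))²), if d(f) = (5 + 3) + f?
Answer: 121/31216 ≈ 0.0038762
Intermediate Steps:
T(a) = (70 + a)/(-49 + a)
d(f) = 8 + f
1/(T(170) + (6 + d(2))²) = 1/((70 + 170)/(-49 + 170) + (6 + (8 + 2))²) = 1/(240/121 + (6 + 10)²) = 1/((1/121)*240 + 16²) = 1/(240/121 + 256) = 1/(31216/121) = 121/31216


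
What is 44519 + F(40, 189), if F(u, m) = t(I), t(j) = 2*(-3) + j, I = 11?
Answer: 44524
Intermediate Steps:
t(j) = -6 + j
F(u, m) = 5 (F(u, m) = -6 + 11 = 5)
44519 + F(40, 189) = 44519 + 5 = 44524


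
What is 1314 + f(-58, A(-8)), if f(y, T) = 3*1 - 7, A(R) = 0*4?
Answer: 1310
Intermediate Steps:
A(R) = 0
f(y, T) = -4 (f(y, T) = 3 - 7 = -4)
1314 + f(-58, A(-8)) = 1314 - 4 = 1310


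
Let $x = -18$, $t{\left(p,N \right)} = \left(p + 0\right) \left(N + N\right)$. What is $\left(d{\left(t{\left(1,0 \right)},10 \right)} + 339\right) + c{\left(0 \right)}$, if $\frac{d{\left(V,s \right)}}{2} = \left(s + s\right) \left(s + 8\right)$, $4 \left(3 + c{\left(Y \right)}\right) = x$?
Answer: $\frac{2103}{2} \approx 1051.5$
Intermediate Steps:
$t{\left(p,N \right)} = 2 N p$ ($t{\left(p,N \right)} = p 2 N = 2 N p$)
$c{\left(Y \right)} = - \frac{15}{2}$ ($c{\left(Y \right)} = -3 + \frac{1}{4} \left(-18\right) = -3 - \frac{9}{2} = - \frac{15}{2}$)
$d{\left(V,s \right)} = 4 s \left(8 + s\right)$ ($d{\left(V,s \right)} = 2 \left(s + s\right) \left(s + 8\right) = 2 \cdot 2 s \left(8 + s\right) = 4 s \left(8 + s\right)$)
$\left(d{\left(t{\left(1,0 \right)},10 \right)} + 339\right) + c{\left(0 \right)} = \left(4 \cdot 10 \left(8 + 10\right) + 339\right) - \frac{15}{2} = \left(4 \cdot 10 \cdot 18 + 339\right) - \frac{15}{2} = \left(720 + 339\right) - \frac{15}{2} = 1059 - \frac{15}{2} = \frac{2103}{2}$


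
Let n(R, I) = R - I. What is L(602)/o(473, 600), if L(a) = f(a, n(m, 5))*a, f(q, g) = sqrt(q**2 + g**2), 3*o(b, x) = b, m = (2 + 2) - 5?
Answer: 84*sqrt(90610)/11 ≈ 2298.7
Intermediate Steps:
m = -1 (m = 4 - 5 = -1)
o(b, x) = b/3
f(q, g) = sqrt(g**2 + q**2)
L(a) = a*sqrt(36 + a**2) (L(a) = sqrt((-1 - 1*5)**2 + a**2)*a = sqrt((-1 - 5)**2 + a**2)*a = sqrt((-6)**2 + a**2)*a = sqrt(36 + a**2)*a = a*sqrt(36 + a**2))
L(602)/o(473, 600) = (602*sqrt(36 + 602**2))/(((1/3)*473)) = (602*sqrt(36 + 362404))/(473/3) = (602*sqrt(362440))*(3/473) = (602*(2*sqrt(90610)))*(3/473) = (1204*sqrt(90610))*(3/473) = 84*sqrt(90610)/11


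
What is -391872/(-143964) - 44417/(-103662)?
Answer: 145113223/46060482 ≈ 3.1505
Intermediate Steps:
-391872/(-143964) - 44417/(-103662) = -391872*(-1/143964) - 44417*(-1/103662) = 32656/11997 + 44417/103662 = 145113223/46060482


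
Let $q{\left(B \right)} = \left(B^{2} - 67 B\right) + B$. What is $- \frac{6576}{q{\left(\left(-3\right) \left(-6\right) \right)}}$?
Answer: $\frac{137}{18} \approx 7.6111$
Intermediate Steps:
$q{\left(B \right)} = B^{2} - 66 B$
$- \frac{6576}{q{\left(\left(-3\right) \left(-6\right) \right)}} = - \frac{6576}{\left(-3\right) \left(-6\right) \left(-66 - -18\right)} = - \frac{6576}{18 \left(-66 + 18\right)} = - \frac{6576}{18 \left(-48\right)} = - \frac{6576}{-864} = \left(-6576\right) \left(- \frac{1}{864}\right) = \frac{137}{18}$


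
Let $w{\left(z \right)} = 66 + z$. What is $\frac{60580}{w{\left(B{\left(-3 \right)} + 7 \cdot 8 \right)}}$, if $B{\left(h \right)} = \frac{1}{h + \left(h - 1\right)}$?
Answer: $\frac{424060}{853} \approx 497.14$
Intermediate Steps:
$B{\left(h \right)} = \frac{1}{-1 + 2 h}$ ($B{\left(h \right)} = \frac{1}{h + \left(-1 + h\right)} = \frac{1}{-1 + 2 h}$)
$\frac{60580}{w{\left(B{\left(-3 \right)} + 7 \cdot 8 \right)}} = \frac{60580}{66 + \left(\frac{1}{-1 + 2 \left(-3\right)} + 7 \cdot 8\right)} = \frac{60580}{66 + \left(\frac{1}{-1 - 6} + 56\right)} = \frac{60580}{66 + \left(\frac{1}{-7} + 56\right)} = \frac{60580}{66 + \left(- \frac{1}{7} + 56\right)} = \frac{60580}{66 + \frac{391}{7}} = \frac{60580}{\frac{853}{7}} = 60580 \cdot \frac{7}{853} = \frac{424060}{853}$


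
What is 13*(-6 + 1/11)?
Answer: -845/11 ≈ -76.818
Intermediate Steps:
13*(-6 + 1/11) = 13*(-65/11) = -845/11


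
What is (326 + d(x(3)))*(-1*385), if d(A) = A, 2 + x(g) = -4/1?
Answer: -123200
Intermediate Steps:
x(g) = -6 (x(g) = -2 - 4/1 = -2 - 4*1 = -2 - 4 = -6)
(326 + d(x(3)))*(-1*385) = (326 - 6)*(-1*385) = 320*(-385) = -123200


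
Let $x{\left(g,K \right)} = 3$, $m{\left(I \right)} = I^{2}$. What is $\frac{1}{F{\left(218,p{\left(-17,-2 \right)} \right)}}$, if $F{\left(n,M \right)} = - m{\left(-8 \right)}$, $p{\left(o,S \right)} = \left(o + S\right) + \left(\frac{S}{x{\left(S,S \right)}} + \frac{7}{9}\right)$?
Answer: $- \frac{1}{64} \approx -0.015625$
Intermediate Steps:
$p{\left(o,S \right)} = \frac{7}{9} + o + \frac{4 S}{3}$ ($p{\left(o,S \right)} = \left(o + S\right) + \left(\frac{S}{3} + \frac{7}{9}\right) = \left(S + o\right) + \left(S \frac{1}{3} + 7 \cdot \frac{1}{9}\right) = \left(S + o\right) + \left(\frac{S}{3} + \frac{7}{9}\right) = \left(S + o\right) + \left(\frac{7}{9} + \frac{S}{3}\right) = \frac{7}{9} + o + \frac{4 S}{3}$)
$F{\left(n,M \right)} = -64$ ($F{\left(n,M \right)} = - \left(-8\right)^{2} = \left(-1\right) 64 = -64$)
$\frac{1}{F{\left(218,p{\left(-17,-2 \right)} \right)}} = \frac{1}{-64} = - \frac{1}{64}$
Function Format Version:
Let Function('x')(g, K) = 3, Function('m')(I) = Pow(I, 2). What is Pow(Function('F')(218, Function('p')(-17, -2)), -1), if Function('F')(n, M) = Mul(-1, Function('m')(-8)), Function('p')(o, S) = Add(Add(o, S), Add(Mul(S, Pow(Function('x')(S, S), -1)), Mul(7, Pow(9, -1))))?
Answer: Rational(-1, 64) ≈ -0.015625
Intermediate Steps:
Function('p')(o, S) = Add(Rational(7, 9), o, Mul(Rational(4, 3), S)) (Function('p')(o, S) = Add(Add(o, S), Add(Mul(S, Pow(3, -1)), Mul(7, Pow(9, -1)))) = Add(Add(S, o), Add(Mul(S, Rational(1, 3)), Mul(7, Rational(1, 9)))) = Add(Add(S, o), Add(Mul(Rational(1, 3), S), Rational(7, 9))) = Add(Add(S, o), Add(Rational(7, 9), Mul(Rational(1, 3), S))) = Add(Rational(7, 9), o, Mul(Rational(4, 3), S)))
Function('F')(n, M) = -64 (Function('F')(n, M) = Mul(-1, Pow(-8, 2)) = Mul(-1, 64) = -64)
Pow(Function('F')(218, Function('p')(-17, -2)), -1) = Pow(-64, -1) = Rational(-1, 64)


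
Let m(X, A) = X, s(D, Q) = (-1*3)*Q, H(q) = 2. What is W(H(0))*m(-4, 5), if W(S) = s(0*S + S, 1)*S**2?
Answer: 48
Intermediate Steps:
s(D, Q) = -3*Q
W(S) = -3*S**2 (W(S) = (-3*1)*S**2 = -3*S**2)
W(H(0))*m(-4, 5) = -3*2**2*(-4) = -3*4*(-4) = -12*(-4) = 48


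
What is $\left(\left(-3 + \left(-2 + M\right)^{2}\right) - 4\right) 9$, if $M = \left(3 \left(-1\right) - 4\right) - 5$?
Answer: $1701$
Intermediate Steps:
$M = -12$ ($M = \left(-3 - 4\right) - 5 = -7 - 5 = -12$)
$\left(\left(-3 + \left(-2 + M\right)^{2}\right) - 4\right) 9 = \left(\left(-3 + \left(-2 - 12\right)^{2}\right) - 4\right) 9 = \left(\left(-3 + \left(-14\right)^{2}\right) - 4\right) 9 = \left(\left(-3 + 196\right) - 4\right) 9 = \left(193 - 4\right) 9 = 189 \cdot 9 = 1701$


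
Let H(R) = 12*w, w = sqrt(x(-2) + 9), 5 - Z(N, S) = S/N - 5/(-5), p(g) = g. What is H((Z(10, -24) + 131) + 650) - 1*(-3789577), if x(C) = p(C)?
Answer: 3789577 + 12*sqrt(7) ≈ 3.7896e+6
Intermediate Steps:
x(C) = C
Z(N, S) = 4 - S/N (Z(N, S) = 5 - (S/N - 5/(-5)) = 5 - (S/N - 5*(-1/5)) = 5 - (S/N + 1) = 5 - (1 + S/N) = 5 + (-1 - S/N) = 4 - S/N)
w = sqrt(7) (w = sqrt(-2 + 9) = sqrt(7) ≈ 2.6458)
H(R) = 12*sqrt(7)
H((Z(10, -24) + 131) + 650) - 1*(-3789577) = 12*sqrt(7) - 1*(-3789577) = 12*sqrt(7) + 3789577 = 3789577 + 12*sqrt(7)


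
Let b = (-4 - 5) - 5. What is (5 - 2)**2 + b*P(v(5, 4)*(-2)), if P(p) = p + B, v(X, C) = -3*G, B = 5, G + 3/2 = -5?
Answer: 485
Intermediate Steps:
G = -13/2 (G = -3/2 - 5 = -13/2 ≈ -6.5000)
v(X, C) = 39/2 (v(X, C) = -3*(-13/2) = 39/2)
b = -14 (b = -9 - 5 = -14)
P(p) = 5 + p (P(p) = p + 5 = 5 + p)
(5 - 2)**2 + b*P(v(5, 4)*(-2)) = (5 - 2)**2 - 14*(5 + (39/2)*(-2)) = 3**2 - 14*(5 - 39) = 9 - 14*(-34) = 9 + 476 = 485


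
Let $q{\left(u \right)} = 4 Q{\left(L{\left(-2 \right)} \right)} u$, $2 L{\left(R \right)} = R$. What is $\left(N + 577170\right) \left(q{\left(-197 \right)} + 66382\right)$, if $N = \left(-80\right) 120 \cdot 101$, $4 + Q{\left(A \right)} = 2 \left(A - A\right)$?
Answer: $-27287227620$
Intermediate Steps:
$L{\left(R \right)} = \frac{R}{2}$
$Q{\left(A \right)} = -4$ ($Q{\left(A \right)} = -4 + 2 \left(A - A\right) = -4 + 2 \cdot 0 = -4 + 0 = -4$)
$N = -969600$ ($N = \left(-9600\right) 101 = -969600$)
$q{\left(u \right)} = - 16 u$ ($q{\left(u \right)} = 4 \left(-4\right) u = - 16 u$)
$\left(N + 577170\right) \left(q{\left(-197 \right)} + 66382\right) = \left(-969600 + 577170\right) \left(\left(-16\right) \left(-197\right) + 66382\right) = - 392430 \left(3152 + 66382\right) = \left(-392430\right) 69534 = -27287227620$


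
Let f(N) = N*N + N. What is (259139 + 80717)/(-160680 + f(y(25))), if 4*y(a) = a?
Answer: -5437696/2570155 ≈ -2.1157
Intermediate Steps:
y(a) = a/4
f(N) = N + N² (f(N) = N² + N = N + N²)
(259139 + 80717)/(-160680 + f(y(25))) = (259139 + 80717)/(-160680 + ((¼)*25)*(1 + (¼)*25)) = 339856/(-160680 + 25*(1 + 25/4)/4) = 339856/(-160680 + (25/4)*(29/4)) = 339856/(-160680 + 725/16) = 339856/(-2570155/16) = 339856*(-16/2570155) = -5437696/2570155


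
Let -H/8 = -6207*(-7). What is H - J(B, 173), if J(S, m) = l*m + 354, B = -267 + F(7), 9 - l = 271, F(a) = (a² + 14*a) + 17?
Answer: -302620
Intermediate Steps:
F(a) = 17 + a² + 14*a
l = -262 (l = 9 - 1*271 = 9 - 271 = -262)
B = -103 (B = -267 + (17 + 7² + 14*7) = -267 + (17 + 49 + 98) = -267 + 164 = -103)
H = -347592 (H = -(-49656)*(-7) = -8*43449 = -347592)
J(S, m) = 354 - 262*m (J(S, m) = -262*m + 354 = 354 - 262*m)
H - J(B, 173) = -347592 - (354 - 262*173) = -347592 - (354 - 45326) = -347592 - 1*(-44972) = -347592 + 44972 = -302620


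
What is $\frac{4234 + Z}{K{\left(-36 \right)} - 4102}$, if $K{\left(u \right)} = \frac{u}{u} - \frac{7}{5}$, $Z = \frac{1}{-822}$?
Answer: $- \frac{17401735}{16860864} \approx -1.0321$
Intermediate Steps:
$Z = - \frac{1}{822} \approx -0.0012165$
$K{\left(u \right)} = - \frac{2}{5}$ ($K{\left(u \right)} = 1 - \frac{7}{5} = - \frac{2}{5}$)
$\frac{4234 + Z}{K{\left(-36 \right)} - 4102} = \frac{4234 - \frac{1}{822}}{- \frac{2}{5} - 4102} = \frac{3480347}{822 \left(- \frac{20512}{5}\right)} = \frac{3480347}{822} \left(- \frac{5}{20512}\right) = - \frac{17401735}{16860864}$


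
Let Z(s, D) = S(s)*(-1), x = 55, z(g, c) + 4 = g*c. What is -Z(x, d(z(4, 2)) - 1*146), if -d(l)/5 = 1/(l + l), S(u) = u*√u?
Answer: 55*√55 ≈ 407.89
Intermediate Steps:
S(u) = u^(3/2)
z(g, c) = -4 + c*g (z(g, c) = -4 + g*c = -4 + c*g)
d(l) = -5/(2*l) (d(l) = -5/(l + l) = -5*1/(2*l) = -5/(2*l))
Z(s, D) = -s^(3/2) (Z(s, D) = s^(3/2)*(-1) = -s^(3/2))
-Z(x, d(z(4, 2)) - 1*146) = -(-1)*55^(3/2) = -(-1)*55*√55 = -(-55)*√55 = 55*√55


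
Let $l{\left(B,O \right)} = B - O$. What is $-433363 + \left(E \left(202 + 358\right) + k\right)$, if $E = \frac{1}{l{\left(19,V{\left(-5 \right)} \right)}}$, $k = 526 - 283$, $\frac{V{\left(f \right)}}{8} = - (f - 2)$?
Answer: $- \frac{16026000}{37} \approx -4.3314 \cdot 10^{5}$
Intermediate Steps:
$V{\left(f \right)} = 16 - 8 f$ ($V{\left(f \right)} = 8 \left(- (f - 2)\right) = 8 \left(- (-2 + f)\right) = 8 \left(2 - f\right) = 16 - 8 f$)
$k = 243$
$E = - \frac{1}{37}$ ($E = \frac{1}{19 - \left(16 - -40\right)} = \frac{1}{19 - \left(16 + 40\right)} = \frac{1}{19 - 56} = \frac{1}{-37} = - \frac{1}{37} \approx -0.027027$)
$-433363 + \left(E \left(202 + 358\right) + k\right) = -433363 + \left(- \frac{202 + 358}{37} + 243\right) = -433363 + \left(\left(- \frac{1}{37}\right) 560 + 243\right) = -433363 + \left(- \frac{560}{37} + 243\right) = -433363 + \frac{8431}{37} = - \frac{16026000}{37}$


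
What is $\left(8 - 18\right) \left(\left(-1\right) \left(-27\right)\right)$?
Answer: $-270$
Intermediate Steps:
$\left(8 - 18\right) \left(\left(-1\right) \left(-27\right)\right) = \left(8 - 18\right) 27 = \left(-10\right) 27 = -270$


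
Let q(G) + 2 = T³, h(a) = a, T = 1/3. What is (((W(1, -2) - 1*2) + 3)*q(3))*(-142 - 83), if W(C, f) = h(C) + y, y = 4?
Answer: 2650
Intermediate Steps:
T = ⅓ ≈ 0.33333
W(C, f) = 4 + C (W(C, f) = C + 4 = 4 + C)
q(G) = -53/27 (q(G) = -2 + (⅓)³ = -2 + 1/27 = -53/27)
(((W(1, -2) - 1*2) + 3)*q(3))*(-142 - 83) = ((((4 + 1) - 1*2) + 3)*(-53/27))*(-142 - 83) = (((5 - 2) + 3)*(-53/27))*(-225) = ((3 + 3)*(-53/27))*(-225) = (6*(-53/27))*(-225) = -106/9*(-225) = 2650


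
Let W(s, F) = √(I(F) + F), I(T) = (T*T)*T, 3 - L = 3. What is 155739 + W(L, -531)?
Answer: 155739 + 3*I*√16635758 ≈ 1.5574e+5 + 12236.0*I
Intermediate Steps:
L = 0 (L = 3 - 1*3 = 3 - 3 = 0)
I(T) = T³ (I(T) = T²*T = T³)
W(s, F) = √(F + F³) (W(s, F) = √(F³ + F) = √(F + F³))
155739 + W(L, -531) = 155739 + √(-531 + (-531)³) = 155739 + √(-531 - 149721291) = 155739 + √(-149721822) = 155739 + 3*I*√16635758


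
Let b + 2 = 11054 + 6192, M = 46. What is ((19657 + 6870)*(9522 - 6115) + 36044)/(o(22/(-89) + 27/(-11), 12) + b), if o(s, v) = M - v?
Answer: 90413533/17278 ≈ 5232.9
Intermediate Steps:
o(s, v) = 46 - v
b = 17244 (b = -2 + (11054 + 6192) = -2 + 17246 = 17244)
((19657 + 6870)*(9522 - 6115) + 36044)/(o(22/(-89) + 27/(-11), 12) + b) = ((19657 + 6870)*(9522 - 6115) + 36044)/((46 - 1*12) + 17244) = (26527*3407 + 36044)/((46 - 12) + 17244) = (90377489 + 36044)/(34 + 17244) = 90413533/17278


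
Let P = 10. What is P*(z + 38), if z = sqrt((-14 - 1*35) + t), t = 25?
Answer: 380 + 20*I*sqrt(6) ≈ 380.0 + 48.99*I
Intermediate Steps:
z = 2*I*sqrt(6) (z = sqrt((-14 - 1*35) + 25) = sqrt((-14 - 35) + 25) = sqrt(-49 + 25) = sqrt(-24) = 2*I*sqrt(6) ≈ 4.899*I)
P*(z + 38) = 10*(2*I*sqrt(6) + 38) = 10*(38 + 2*I*sqrt(6)) = 380 + 20*I*sqrt(6)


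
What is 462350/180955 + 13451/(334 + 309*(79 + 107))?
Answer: 5832310901/2092129328 ≈ 2.7877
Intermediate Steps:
462350/180955 + 13451/(334 + 309*(79 + 107)) = 462350*(1/180955) + 13451/(334 + 309*186) = 92470/36191 + 13451/(334 + 57474) = 92470/36191 + 13451/57808 = 5832310901/2092129328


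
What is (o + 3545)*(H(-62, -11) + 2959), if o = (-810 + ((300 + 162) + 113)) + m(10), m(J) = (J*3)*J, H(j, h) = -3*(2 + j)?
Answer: 11331790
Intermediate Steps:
H(j, h) = -6 - 3*j
m(J) = 3*J**2 (m(J) = (3*J)*J = 3*J**2)
o = 65 (o = (-810 + ((300 + 162) + 113)) + 3*10**2 = (-810 + (462 + 113)) + 3*100 = (-810 + 575) + 300 = -235 + 300 = 65)
(o + 3545)*(H(-62, -11) + 2959) = (65 + 3545)*((-6 - 3*(-62)) + 2959) = 3610*((-6 + 186) + 2959) = 3610*(180 + 2959) = 3610*3139 = 11331790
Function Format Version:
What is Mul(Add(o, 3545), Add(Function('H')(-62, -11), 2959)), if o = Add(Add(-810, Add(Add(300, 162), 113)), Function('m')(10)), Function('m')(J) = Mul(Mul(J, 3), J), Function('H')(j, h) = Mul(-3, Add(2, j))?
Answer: 11331790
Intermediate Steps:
Function('H')(j, h) = Add(-6, Mul(-3, j))
Function('m')(J) = Mul(3, Pow(J, 2)) (Function('m')(J) = Mul(Mul(3, J), J) = Mul(3, Pow(J, 2)))
o = 65 (o = Add(Add(-810, Add(Add(300, 162), 113)), Mul(3, Pow(10, 2))) = Add(Add(-810, Add(462, 113)), Mul(3, 100)) = Add(Add(-810, 575), 300) = Add(-235, 300) = 65)
Mul(Add(o, 3545), Add(Function('H')(-62, -11), 2959)) = Mul(Add(65, 3545), Add(Add(-6, Mul(-3, -62)), 2959)) = Mul(3610, Add(Add(-6, 186), 2959)) = Mul(3610, Add(180, 2959)) = Mul(3610, 3139) = 11331790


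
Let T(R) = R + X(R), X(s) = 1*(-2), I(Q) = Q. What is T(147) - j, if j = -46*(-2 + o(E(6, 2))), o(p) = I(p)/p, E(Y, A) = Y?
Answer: 99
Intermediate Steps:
X(s) = -2
o(p) = 1 (o(p) = p/p = 1)
T(R) = -2 + R (T(R) = R - 2 = -2 + R)
j = 46 (j = -46*(-2 + 1) = -46*(-1) = 46)
T(147) - j = (-2 + 147) - 1*46 = 145 - 46 = 99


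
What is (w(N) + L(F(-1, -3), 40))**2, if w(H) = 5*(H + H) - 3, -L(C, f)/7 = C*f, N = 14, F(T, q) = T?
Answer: 173889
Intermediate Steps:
L(C, f) = -7*C*f
w(H) = -3 + 10*H (w(H) = 5*(2*H) - 3 = 10*H - 3 = -3 + 10*H)
(w(N) + L(F(-1, -3), 40))**2 = ((-3 + 10*14) - 7*(-1)*40)**2 = ((-3 + 140) + 280)**2 = (137 + 280)**2 = 417**2 = 173889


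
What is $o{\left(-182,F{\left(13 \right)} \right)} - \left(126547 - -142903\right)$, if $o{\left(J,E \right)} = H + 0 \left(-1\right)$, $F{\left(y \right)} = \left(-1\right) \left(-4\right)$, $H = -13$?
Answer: $-269463$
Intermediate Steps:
$F{\left(y \right)} = 4$
$o{\left(J,E \right)} = -13$ ($o{\left(J,E \right)} = -13 + 0 \left(-1\right) = -13 + 0 = -13$)
$o{\left(-182,F{\left(13 \right)} \right)} - \left(126547 - -142903\right) = -13 - \left(126547 - -142903\right) = -13 - \left(126547 + 142903\right) = -13 - 269450 = -269463$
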